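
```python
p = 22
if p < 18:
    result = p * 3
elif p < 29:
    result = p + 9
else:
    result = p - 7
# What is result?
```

Trace:
`p = 22` → p = 22
`if p < 18: ...` → p < 18 is False, p < 29 is True → result = 31
So result = 31

Answer: 31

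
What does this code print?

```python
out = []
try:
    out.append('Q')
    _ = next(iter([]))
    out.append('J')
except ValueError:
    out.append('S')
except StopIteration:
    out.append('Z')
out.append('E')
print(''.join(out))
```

Execution trace: 'Q' (try body) → 'Z' (except StopIteration) → 'E' (after the try/except). Output: QZE

Answer: QZE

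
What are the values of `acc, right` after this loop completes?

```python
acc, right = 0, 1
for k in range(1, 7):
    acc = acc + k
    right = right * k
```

Sum and factorial of 1 to 6
`acc, right` takes the values: (0, 1) → (1, 1) → (3, 1) → (3, 2) → (6, 2) → (6, 6) → (10, 6) → (10, 24) → (15, 24) → (15, 120) → (21, 120) → (21, 720)

Answer: 21, 720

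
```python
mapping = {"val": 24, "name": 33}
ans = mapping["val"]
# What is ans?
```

Trace:
`mapping = {"val": 24, "name": 33}` → mapping = {'val': 24, 'name': 33}
`ans = mapping["val"]` → ans = 24
So ans = 24

Answer: 24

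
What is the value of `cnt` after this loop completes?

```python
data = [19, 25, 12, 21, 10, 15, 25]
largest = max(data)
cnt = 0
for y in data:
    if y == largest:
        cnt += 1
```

Count of max value 25 in [19, 25, 12, 21, 10, 15, 25]
`cnt` takes the values: 0 → 1 → 2

Answer: 2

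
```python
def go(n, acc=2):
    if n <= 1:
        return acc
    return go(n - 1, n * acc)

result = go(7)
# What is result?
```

Accumulator trace (n, acc): (7, 2) -> (6, 14) -> (5, 84) -> (4, 420) -> (3, 1680) -> (2, 5040) -> (1, 10080) -> return 10080

Answer: 10080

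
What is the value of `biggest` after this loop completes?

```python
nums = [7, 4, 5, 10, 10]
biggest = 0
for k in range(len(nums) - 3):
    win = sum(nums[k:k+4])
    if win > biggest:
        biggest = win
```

Max sum of 4-element window in [7, 4, 5, 10, 10]
`biggest` takes the values: 0 → 26 → 29

Answer: 29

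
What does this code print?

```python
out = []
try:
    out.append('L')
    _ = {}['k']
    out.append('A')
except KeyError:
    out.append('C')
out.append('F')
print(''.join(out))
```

Execution trace: 'L' (try body) → 'C' (except KeyError) → 'F' (after the try/except). Output: LCF

Answer: LCF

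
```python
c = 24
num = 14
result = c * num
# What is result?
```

Trace:
`c = 24` → c = 24
`num = 14` → num = 14
`result = c * num` → result = 336
So result = 336

Answer: 336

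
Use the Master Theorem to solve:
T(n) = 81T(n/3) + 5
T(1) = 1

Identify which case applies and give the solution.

a=81, b=3, f(n)=5. log_3(81) = 4. Since c=0 < 4, Case 1 applies: T(n) = Θ(n^log_b(a)) = O(n^4).

Answer: O(n^4) - Case 1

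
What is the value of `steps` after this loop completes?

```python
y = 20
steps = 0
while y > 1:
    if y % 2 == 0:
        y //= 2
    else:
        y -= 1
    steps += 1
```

Steps to reduce 20 to 1
`steps` takes the values: 0 → 1 → 2 → 3 → 4 → 5

Answer: 5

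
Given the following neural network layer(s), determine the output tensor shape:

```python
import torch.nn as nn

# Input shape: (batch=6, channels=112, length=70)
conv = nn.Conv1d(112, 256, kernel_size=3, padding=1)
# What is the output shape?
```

Input: (6, 112, 70) -> Output: (6, 256, 70)

Answer: (6, 256, 70)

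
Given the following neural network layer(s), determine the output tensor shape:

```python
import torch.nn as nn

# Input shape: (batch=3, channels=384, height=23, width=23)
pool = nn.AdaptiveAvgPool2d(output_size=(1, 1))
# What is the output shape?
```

Input: (3, 384, 23, 23) -> Output: (3, 384, 1, 1)

Answer: (3, 384, 1, 1)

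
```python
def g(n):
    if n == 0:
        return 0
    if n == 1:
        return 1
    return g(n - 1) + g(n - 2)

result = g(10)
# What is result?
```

Build up from base cases: g(0)=0, g(1)=1, g(2)=1, g(3)=2, g(4)=3, g(5)=5, g(6)=8, ..., g(10)=55

Answer: 55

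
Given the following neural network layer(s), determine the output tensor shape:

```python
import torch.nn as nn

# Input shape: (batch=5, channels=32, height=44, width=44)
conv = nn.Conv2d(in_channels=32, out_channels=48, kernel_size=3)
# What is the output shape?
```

Input: (5, 32, 44, 44) -> Output: (5, 48, 42, 42)

Answer: (5, 48, 42, 42)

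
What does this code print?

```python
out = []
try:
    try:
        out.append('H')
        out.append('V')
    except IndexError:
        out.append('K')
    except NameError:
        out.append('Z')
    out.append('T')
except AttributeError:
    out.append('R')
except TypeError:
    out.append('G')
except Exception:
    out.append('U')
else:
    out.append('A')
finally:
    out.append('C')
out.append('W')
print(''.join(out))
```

Execution trace: 'H' (inner try body) → 'V' (inner try body, no exception) → 'T' (try body, no exception) → 'A' (else) → 'C' (finally) → 'W' (after the try/except). Output: HVTACW

Answer: HVTACW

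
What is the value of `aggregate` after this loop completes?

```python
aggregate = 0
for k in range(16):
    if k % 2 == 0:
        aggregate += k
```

Sum of even numbers 0 to 15
`aggregate` takes the values: 0 → 2 → 6 → 12 → 20 → 30 → 42 → 56

Answer: 56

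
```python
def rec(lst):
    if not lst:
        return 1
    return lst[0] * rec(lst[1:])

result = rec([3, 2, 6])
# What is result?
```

Product over [3, 2, 6] = 3 * 2 * 6 = 36

Answer: 36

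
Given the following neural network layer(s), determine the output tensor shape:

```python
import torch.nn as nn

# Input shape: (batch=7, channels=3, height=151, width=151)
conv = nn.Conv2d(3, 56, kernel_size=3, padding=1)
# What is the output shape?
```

Input: (7, 3, 151, 151) -> Output: (7, 56, 151, 151)

Answer: (7, 56, 151, 151)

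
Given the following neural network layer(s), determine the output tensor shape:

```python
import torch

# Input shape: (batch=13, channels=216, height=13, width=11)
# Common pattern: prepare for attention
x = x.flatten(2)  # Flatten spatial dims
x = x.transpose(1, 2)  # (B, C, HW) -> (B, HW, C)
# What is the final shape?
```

Input: (13, 216, 13, 11) -> after flatten(2): (13, 216, 143) -> Output: (13, 143, 216)

Answer: (13, 143, 216)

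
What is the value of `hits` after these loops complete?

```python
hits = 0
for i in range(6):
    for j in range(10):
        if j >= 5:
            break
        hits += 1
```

Inner breaks at 5, outer runs 6 times
`hits` takes the values: 0 → 1 → 2 → 3 → 4 → 5 → 6 → 7 → 8 → 9 → 10 → 11 → 12 → 13 → 14 → 15 → 16 → 17 → 18 → 19 → 20 → 21 → 22 → 23 → 24 → 25 → 26 → 27 → 28 → 29 → 30

Answer: 30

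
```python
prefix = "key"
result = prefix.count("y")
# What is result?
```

Trace:
`prefix = "key"` → prefix = 'key'
`result = prefix.count("y")` → result = 1
So result = 1

Answer: 1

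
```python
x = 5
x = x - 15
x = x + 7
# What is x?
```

Trace:
`x = 5` → x = 5
`x = x - 15` → x = -10
`x = x + 7` → x = -3
So x = -3

Answer: -3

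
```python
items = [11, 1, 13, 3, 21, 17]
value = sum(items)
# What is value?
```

Trace:
`items = [11, 1, 13, 3, 21, 17]` → items = [11, 1, 13, 3, 21, 17]
`value = sum(items)` → value = 66
So value = 66

Answer: 66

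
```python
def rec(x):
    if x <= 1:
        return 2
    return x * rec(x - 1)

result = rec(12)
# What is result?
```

rec(12) = 12 * 11 * 10 * 9 * 8 * 7 * 6 * 5 * 4 * 3 * 2 * 2 = 958003200

Answer: 958003200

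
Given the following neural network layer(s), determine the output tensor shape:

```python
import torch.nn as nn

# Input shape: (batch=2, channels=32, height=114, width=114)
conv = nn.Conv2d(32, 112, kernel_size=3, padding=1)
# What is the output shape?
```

Input: (2, 32, 114, 114) -> Output: (2, 112, 114, 114)

Answer: (2, 112, 114, 114)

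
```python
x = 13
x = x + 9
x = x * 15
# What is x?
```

Trace:
`x = 13` → x = 13
`x = x + 9` → x = 22
`x = x * 15` → x = 330
So x = 330

Answer: 330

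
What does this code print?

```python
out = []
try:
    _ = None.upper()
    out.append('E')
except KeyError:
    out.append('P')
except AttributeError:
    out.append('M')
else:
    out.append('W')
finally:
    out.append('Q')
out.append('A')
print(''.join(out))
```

Execution trace: 'M' (except AttributeError) → 'Q' (finally) → 'A' (after the try/except). Output: MQA

Answer: MQA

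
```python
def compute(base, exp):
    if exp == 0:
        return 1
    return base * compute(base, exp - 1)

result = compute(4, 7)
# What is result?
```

compute(4, 7) = 4 * 4 * 4 * 4 * 4 * 4 * 4 = 16384

Answer: 16384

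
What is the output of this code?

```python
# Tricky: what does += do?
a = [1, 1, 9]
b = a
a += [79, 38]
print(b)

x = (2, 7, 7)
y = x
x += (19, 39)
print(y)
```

Key concept: += behavior differs for mutable vs immutable.
Step by step:
`a = [1, 1, 9]` → a = [1, 1, 9]
`b = a` → b = [1, 1, 9] (same object as a)
`a += [79, 38]` → a = [1, 1, 9, 79, 38] (same object as b); b = [1, 1, 9, 79, 38] (same object as a)
`print(b)` → prints [1, 1, 9, 79, 38]
`x = (2, 7, 7)` → x = (2, 7, 7)
`y = x` → y = (2, 7, 7)
`x += (19, 39)` → x = (2, 7, 7, 19, 39)
`print(y)` → prints (2, 7, 7)

Answer:
[1, 1, 9, 79, 38]
(2, 7, 7)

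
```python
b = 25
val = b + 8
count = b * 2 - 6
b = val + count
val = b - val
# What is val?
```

Trace:
`b = 25` → b = 25
`val = b + 8` → val = 33
`count = b * 2 - 6` → count = 44
`b = val + count` → b = 77
`val = b - val` → val = 44
So val = 44

Answer: 44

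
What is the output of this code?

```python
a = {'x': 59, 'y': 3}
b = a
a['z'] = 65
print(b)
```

Key concept: dict aliasing.
Step by step:
`a = {'x': 59, 'y': 3}` → a = {'x': 59, 'y': 3}
`b = a` → b = {'x': 59, 'y': 3} (same object as a)
`a['z'] = 65` → a = {'x': 59, 'y': 3, 'z': 65} (same object as b); b = {'x': 59, 'y': 3, 'z': 65} (same object as a)
`print(b)` → prints {'x': 59, 'y': 3, 'z': 65}

Answer: {'x': 59, 'y': 3, 'z': 65}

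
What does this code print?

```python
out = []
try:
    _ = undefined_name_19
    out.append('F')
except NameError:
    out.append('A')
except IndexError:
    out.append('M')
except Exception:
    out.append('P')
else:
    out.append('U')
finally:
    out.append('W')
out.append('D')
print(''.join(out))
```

Execution trace: 'A' (except NameError) → 'W' (finally) → 'D' (after the try/except). Output: AWD

Answer: AWD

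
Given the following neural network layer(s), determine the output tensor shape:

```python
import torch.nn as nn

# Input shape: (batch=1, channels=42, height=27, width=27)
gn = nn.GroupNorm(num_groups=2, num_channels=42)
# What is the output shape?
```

Input: (1, 42, 27, 27) -> Output: (1, 42, 27, 27)

Answer: (1, 42, 27, 27)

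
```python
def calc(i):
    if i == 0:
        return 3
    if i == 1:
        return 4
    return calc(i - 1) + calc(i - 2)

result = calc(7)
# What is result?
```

Build up from base cases: calc(0)=3, calc(1)=4, calc(2)=7, calc(3)=11, calc(4)=18, calc(5)=29, calc(6)=47, ..., calc(7)=76

Answer: 76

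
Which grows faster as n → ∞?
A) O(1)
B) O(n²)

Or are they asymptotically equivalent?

O(1) vs O(n²): Higher order terms dominate.

Answer: B) O(n²) grows faster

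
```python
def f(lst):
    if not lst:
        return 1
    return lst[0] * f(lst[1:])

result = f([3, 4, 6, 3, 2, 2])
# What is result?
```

Product over [3, 4, 6, 3, 2, 2] = 3 * 4 * 6 * 3 * 2 * 2 = 864

Answer: 864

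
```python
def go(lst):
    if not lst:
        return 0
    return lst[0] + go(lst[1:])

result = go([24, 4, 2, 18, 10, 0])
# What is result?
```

24 + 4 + 2 + 18 + 10 + 0 + 0 = 58

Answer: 58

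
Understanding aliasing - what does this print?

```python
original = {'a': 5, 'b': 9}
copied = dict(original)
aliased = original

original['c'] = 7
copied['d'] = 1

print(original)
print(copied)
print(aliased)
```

Key concept: dict() creates copy, assignment creates alias.
Step by step:
`original = {'a': 5, 'b': 9}` → original = {'a': 5, 'b': 9}
`copied = dict(original)` → copied = {'a': 5, 'b': 9}
`aliased = original` → aliased = {'a': 5, 'b': 9} (same object as original)
`original['c'] = 7` → original = {'a': 5, 'b': 9, 'c': 7} (same object as aliased); aliased = {'a': 5, 'b': 9, 'c': 7} (same object as original)
`copied['d'] = 1` → copied = {'a': 5, 'b': 9, 'd': 1}
`print(original)` → prints {'a': 5, 'b': 9, 'c': 7}
`print(copied)` → prints {'a': 5, 'b': 9, 'd': 1}
`print(aliased)` → prints {'a': 5, 'b': 9, 'c': 7}

Answer:
{'a': 5, 'b': 9, 'c': 7}
{'a': 5, 'b': 9, 'd': 1}
{'a': 5, 'b': 9, 'c': 7}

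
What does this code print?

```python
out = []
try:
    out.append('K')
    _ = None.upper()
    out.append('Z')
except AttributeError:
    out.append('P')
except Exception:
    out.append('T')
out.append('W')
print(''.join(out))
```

Execution trace: 'K' (try body) → 'P' (except AttributeError) → 'W' (after the try/except). Output: KPW

Answer: KPW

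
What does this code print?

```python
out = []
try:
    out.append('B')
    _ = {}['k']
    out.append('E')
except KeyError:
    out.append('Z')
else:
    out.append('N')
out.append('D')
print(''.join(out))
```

Execution trace: 'B' (try body) → 'Z' (except KeyError) → 'D' (after the try/except). Output: BZD

Answer: BZD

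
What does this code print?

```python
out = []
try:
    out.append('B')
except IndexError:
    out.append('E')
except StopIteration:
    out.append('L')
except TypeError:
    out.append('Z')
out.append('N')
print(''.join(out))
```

Execution trace: 'B' (try body, no exception) → 'N' (after the try/except). Output: BN

Answer: BN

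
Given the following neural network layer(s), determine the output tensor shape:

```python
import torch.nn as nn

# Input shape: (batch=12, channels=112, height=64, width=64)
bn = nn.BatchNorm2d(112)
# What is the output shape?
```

Input: (12, 112, 64, 64) -> Output: (12, 112, 64, 64)

Answer: (12, 112, 64, 64)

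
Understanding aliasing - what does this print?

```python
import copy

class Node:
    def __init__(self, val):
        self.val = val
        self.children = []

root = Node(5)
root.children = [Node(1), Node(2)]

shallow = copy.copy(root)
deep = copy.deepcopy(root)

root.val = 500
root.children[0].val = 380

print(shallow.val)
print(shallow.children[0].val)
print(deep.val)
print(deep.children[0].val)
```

Key concept: deep copy with custom objects.
Step by step:
`root = Node(5)` → root = Node(val=5, children=[])
`root.children = [Node(1), Node(2)]` → root = Node(val=5, children=[Node(val=1, children=[]), Node(val=2, children=[])])
`shallow = copy.copy(root)` → shallow = Node(val=5, children=[Node(val=1, children=[]), Node(val=2, children=[])])
`deep = copy.deepcopy(root)` → deep = Node(val=5, children=[Node(val=1, children=[]), Node(val=2, children=[])])
`root.val = 500` → root = Node(val=500, children=[Node(val=1, children=[]), Node(val=2, children=[])])
`root.children[0].val = 380` → root = Node(val=500, children=[Node(val=380, children=[]), Node(val=2, children=[])]); shallow = Node(val=5, children=[Node(val=380, children=[]), Node(val=2, children=[])])
`print(shallow.val)` → prints 5
`print(shallow.children[0].val)` → prints 380
`print(deep.val)` → prints 5
`print(deep.children[0].val)` → prints 1

Answer:
5
380
5
1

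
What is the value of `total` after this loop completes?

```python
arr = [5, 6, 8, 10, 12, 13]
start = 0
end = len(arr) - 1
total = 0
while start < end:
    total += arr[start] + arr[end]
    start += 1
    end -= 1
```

Sum of pairs from ends
`total` takes the values: 0 → 18 → 36 → 54

Answer: 54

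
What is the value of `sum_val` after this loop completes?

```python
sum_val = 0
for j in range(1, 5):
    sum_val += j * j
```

Sum of squares 1² to 4² = 30
`sum_val` takes the values: 0 → 1 → 5 → 14 → 30

Answer: 30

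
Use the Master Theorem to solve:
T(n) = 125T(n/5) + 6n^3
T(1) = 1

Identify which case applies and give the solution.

a=125, b=5, f(n)=6n^3. log_5(125) = 3. Since c=3 = 3, Case 2 applies: T(n) = Θ(n^log_b(a) · log n) = O(n^3 log n).

Answer: O(n^3 log n) - Case 2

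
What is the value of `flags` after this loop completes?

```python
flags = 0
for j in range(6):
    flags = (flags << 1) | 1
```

Build 6 consecutive 1-bits: 0b111111
`flags` takes the values: 0 → 1 → 3 → 7 → 15 → 31 → 63

Answer: 63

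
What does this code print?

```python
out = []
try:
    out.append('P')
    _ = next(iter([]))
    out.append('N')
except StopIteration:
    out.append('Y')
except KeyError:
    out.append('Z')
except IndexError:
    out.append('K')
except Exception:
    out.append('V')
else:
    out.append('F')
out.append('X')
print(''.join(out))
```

Execution trace: 'P' (try body) → 'Y' (except StopIteration) → 'X' (after the try/except). Output: PYX

Answer: PYX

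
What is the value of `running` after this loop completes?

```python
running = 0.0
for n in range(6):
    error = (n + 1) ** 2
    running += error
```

Sum of squared losses 1² + 2² + ... + 6²
`running` takes the values: 0.0 → 1.0 → 5.0 → 14.0 → 30.0 → 55.0 → 91.0

Answer: 91.0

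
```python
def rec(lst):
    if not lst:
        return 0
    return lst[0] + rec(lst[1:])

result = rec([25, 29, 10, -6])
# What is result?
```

25 + 29 + 10 + (-6) + 0 = 58

Answer: 58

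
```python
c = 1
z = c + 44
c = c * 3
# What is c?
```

Trace:
`c = 1` → c = 1
`z = c + 44` → z = 45
`c = c * 3` → c = 3
So c = 3

Answer: 3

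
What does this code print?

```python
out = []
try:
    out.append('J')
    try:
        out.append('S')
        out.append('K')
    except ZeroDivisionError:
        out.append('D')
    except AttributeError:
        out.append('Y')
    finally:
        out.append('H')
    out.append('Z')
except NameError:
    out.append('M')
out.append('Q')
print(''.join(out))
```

Execution trace: 'J' (try body) → 'S' (inner try body) → 'K' (inner try body, no exception) → 'H' (inner finally) → 'Z' (try body, no exception) → 'Q' (after the try/except). Output: JSKHZQ

Answer: JSKHZQ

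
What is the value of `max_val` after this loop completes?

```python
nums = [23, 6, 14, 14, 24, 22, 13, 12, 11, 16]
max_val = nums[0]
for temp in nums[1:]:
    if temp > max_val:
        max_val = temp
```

Maximum of [23, 6, 14, 14, 24, 22, 13, 12, 11, 16]
`max_val` takes the values: 23 → 24

Answer: 24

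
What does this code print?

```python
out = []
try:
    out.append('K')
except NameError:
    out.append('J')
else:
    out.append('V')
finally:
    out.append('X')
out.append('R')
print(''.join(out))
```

Execution trace: 'K' (try body, no exception) → 'V' (else) → 'X' (finally) → 'R' (after the try/except). Output: KVXR

Answer: KVXR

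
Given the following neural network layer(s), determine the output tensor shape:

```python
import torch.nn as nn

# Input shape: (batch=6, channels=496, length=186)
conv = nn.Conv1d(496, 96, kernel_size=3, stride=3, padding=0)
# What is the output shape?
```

Input: (6, 496, 186) -> Output: (6, 96, 62)

Answer: (6, 96, 62)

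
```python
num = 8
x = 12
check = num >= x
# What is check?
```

Trace:
`num = 8` → num = 8
`x = 12` → x = 12
`check = num >= x` → check = False
So check = False

Answer: False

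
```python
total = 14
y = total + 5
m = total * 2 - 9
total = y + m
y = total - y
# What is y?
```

Trace:
`total = 14` → total = 14
`y = total + 5` → y = 19
`m = total * 2 - 9` → m = 19
`total = y + m` → total = 38
`y = total - y` → y = 19
So y = 19

Answer: 19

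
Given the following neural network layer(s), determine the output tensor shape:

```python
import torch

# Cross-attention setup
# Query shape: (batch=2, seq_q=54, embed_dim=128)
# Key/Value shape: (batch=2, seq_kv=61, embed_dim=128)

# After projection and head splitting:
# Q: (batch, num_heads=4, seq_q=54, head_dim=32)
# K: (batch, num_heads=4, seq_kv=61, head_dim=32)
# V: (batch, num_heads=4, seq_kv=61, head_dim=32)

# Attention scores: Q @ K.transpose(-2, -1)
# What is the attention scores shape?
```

Input: (2, 54, 128) -> Output: (2, 4, 54, 61)

Answer: (2, 4, 54, 61)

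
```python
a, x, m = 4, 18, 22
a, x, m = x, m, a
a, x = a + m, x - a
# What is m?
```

Trace:
`a, x, m = 4, 18, 22` → a = 4; x = 18; m = 22
`a, x, m = x, m, a` → a = 18; x = 22; m = 4
`a, x = a + m, x - a` → a = 22; x = 4
So m = 4

Answer: 4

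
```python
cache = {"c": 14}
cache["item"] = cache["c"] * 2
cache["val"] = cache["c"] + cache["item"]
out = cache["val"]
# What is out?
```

Trace:
`cache = {"c": 14}` → cache = {'c': 14}
`cache["item"] = cache["c"] * 2` → cache = {'c': 14, 'item': 28}
`cache["val"] = cache["c"] + cache["item"]` → cache = {'c': 14, 'item': 28, 'val': 42}
`out = cache["val"]` → out = 42
So out = 42

Answer: 42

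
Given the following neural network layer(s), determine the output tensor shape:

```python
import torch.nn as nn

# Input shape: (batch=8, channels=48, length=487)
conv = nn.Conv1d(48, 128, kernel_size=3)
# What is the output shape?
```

Input: (8, 48, 487) -> Output: (8, 128, 485)

Answer: (8, 128, 485)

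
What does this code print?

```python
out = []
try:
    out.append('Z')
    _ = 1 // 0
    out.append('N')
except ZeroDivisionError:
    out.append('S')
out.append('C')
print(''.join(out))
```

Execution trace: 'Z' (try body) → 'S' (except ZeroDivisionError) → 'C' (after the try/except). Output: ZSC

Answer: ZSC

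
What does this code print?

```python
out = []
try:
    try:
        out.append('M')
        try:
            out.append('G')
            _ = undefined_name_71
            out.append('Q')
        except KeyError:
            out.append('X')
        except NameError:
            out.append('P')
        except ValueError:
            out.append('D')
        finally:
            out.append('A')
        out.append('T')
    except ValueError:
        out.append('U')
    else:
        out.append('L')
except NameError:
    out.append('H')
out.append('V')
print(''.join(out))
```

Execution trace: 'M' (try body) → 'G' (inner try body) → 'P' (inner except NameError) → 'A' (inner finally) → 'T' (try body, no exception) → 'L' (else) → 'V' (after the try/except). Output: MGPATLV

Answer: MGPATLV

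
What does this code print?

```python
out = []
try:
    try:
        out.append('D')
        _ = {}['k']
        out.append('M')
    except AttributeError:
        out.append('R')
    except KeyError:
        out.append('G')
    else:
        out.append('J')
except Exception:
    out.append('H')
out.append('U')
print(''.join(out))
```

Execution trace: 'D' (inner try body) → 'G' (inner except KeyError) → 'U' (after the try/except). Output: DGU

Answer: DGU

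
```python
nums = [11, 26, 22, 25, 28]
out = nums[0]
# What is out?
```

Trace:
`nums = [11, 26, 22, 25, 28]` → nums = [11, 26, 22, 25, 28]
`out = nums[0]` → out = 11
So out = 11

Answer: 11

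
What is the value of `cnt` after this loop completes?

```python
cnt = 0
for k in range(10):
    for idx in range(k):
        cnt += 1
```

Triangle number: 0+1+2+...+9
`cnt` takes the values: 0 → 1 → 2 → 3 → 4 → 5 → 6 → 7 → 8 → 9 → 10 → 11 → 12 → 13 → 14 → 15 → 16 → 17 → 18 → 19 → 20 → 21 → 22 → 23 → 24 → 25 → 26 → 27 → 28 → 29 → … → 41 → 42 → 43 → 44 → 45

Answer: 45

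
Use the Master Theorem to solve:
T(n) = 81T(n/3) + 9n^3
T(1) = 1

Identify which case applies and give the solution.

a=81, b=3, f(n)=9n^3. log_3(81) = 4. Since c=3 < 4, Case 1 applies: T(n) = Θ(n^log_b(a)) = O(n^4).

Answer: O(n^4) - Case 1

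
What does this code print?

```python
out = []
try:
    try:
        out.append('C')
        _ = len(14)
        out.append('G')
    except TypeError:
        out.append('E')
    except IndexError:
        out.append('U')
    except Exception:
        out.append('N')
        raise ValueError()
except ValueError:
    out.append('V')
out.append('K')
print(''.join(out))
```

Execution trace: 'C' (inner try body) → 'E' (inner except TypeError) → 'K' (after the try/except). Output: CEK

Answer: CEK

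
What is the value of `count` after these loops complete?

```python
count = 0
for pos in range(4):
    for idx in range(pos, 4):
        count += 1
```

Upper triangle: 4 + 3 + ... + 1
`count` takes the values: 0 → 1 → 2 → 3 → 4 → 5 → 6 → 7 → 8 → 9 → 10

Answer: 10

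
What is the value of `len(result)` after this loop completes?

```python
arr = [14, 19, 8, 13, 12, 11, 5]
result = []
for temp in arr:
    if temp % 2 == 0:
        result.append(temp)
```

Count even numbers in [14, 19, 8, 13, 12, 11, 5]
`result` takes the values: [] → [14] → [14, 8] → [14, 8, 12]
So `len(result)` = 3

Answer: 3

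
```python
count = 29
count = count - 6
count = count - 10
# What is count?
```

Trace:
`count = 29` → count = 29
`count = count - 6` → count = 23
`count = count - 10` → count = 13
So count = 13

Answer: 13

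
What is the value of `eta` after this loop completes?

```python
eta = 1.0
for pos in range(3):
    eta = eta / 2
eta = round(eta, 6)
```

Halving LR 3 times: 1 / 2^3
`eta` takes the values: 1.0 → 0.5 → 0.25 → 0.125

Answer: 0.125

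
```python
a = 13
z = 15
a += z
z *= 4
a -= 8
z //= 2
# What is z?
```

Trace:
`a = 13` → a = 13
`z = 15` → z = 15
`a += z` → a = 28
`z *= 4` → z = 60
`a -= 8` → a = 20
`z //= 2` → z = 30
So z = 30

Answer: 30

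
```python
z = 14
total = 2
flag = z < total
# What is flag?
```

Trace:
`z = 14` → z = 14
`total = 2` → total = 2
`flag = z < total` → flag = False
So flag = False

Answer: False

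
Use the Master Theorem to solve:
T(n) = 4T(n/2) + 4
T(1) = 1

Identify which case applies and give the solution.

a=4, b=2, f(n)=4. log_2(4) = 2. Since c=0 < 2, Case 1 applies: T(n) = Θ(n^log_b(a)) = O(n^2).

Answer: O(n^2) - Case 1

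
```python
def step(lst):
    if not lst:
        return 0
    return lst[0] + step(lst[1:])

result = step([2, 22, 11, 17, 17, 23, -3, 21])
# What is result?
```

2 + 22 + 11 + 17 + 17 + 23 + (-3) + 21 + 0 = 110

Answer: 110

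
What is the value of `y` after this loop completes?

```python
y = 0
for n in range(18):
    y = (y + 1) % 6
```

Increment mod 6, 18 times = 0
`y` takes the values: 0 → 1 → 2 → 3 → 4 → 5 → 0 → 1 → 2 → 3 → 4 → 5 → 0 → 1 → 2 → 3 → 4 → 5 → 0

Answer: 0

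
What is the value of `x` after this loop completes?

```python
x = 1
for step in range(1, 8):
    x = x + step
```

Start at 1, add 1 through 7
`x` takes the values: 1 → 2 → 4 → 7 → 11 → 16 → 22 → 29

Answer: 29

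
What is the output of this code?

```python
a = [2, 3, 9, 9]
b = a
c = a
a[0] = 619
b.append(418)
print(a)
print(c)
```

Key concept: multiple aliases.
Step by step:
`a = [2, 3, 9, 9]` → a = [2, 3, 9, 9]
`b = a` → b = [2, 3, 9, 9] (same object as a)
`c = a` → c = [2, 3, 9, 9] (same object as a, b)
`a[0] = 619` → a = [619, 3, 9, 9] (same object as b, c); b = [619, 3, 9, 9] (same object as a, c); c = [619, 3, 9, 9] (same object as a, b)
`b.append(418)` → a = [619, 3, 9, 9, 418] (same object as b, c); b = [619, 3, 9, 9, 418] (same object as a, c); c = [619, 3, 9, 9, 418] (same object as a, b)
`print(a)` → prints [619, 3, 9, 9, 418]
`print(c)` → prints [619, 3, 9, 9, 418]

Answer:
[619, 3, 9, 9, 418]
[619, 3, 9, 9, 418]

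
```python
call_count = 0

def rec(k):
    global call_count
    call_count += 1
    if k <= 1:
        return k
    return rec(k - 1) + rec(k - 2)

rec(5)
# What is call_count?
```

Calls(k) = 1 + Calls(k-1) + Calls(k-2); Calls(0)=Calls(1)=1. For k=5 this gives 15.

Answer: 15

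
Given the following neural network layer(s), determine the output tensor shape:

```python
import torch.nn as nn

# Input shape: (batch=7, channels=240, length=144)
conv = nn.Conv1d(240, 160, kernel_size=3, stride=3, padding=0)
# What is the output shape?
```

Input: (7, 240, 144) -> Output: (7, 160, 48)

Answer: (7, 160, 48)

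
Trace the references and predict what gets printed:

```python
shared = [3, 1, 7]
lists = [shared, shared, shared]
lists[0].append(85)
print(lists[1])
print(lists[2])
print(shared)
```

Key concept: list of same reference.
Step by step:
`shared = [3, 1, 7]` → shared = [3, 1, 7]
`lists = [shared, shared, shared]` → lists = [[3, 1, 7], [3, 1, 7], [3, 1, 7]]
`lists[0].append(85)` → shared = [3, 1, 7, 85]; lists = [[3, 1, 7, 85], [3, 1, 7, 85], [3, 1, 7, 85]]
`print(lists[1])` → prints [3, 1, 7, 85]
`print(lists[2])` → prints [3, 1, 7, 85]
`print(shared)` → prints [3, 1, 7, 85]

Answer:
[3, 1, 7, 85]
[3, 1, 7, 85]
[3, 1, 7, 85]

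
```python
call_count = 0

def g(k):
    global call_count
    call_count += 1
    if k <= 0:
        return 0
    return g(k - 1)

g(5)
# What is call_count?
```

Linear recursion stepping by 1: 6 calls from k=5 down to ≤0.

Answer: 6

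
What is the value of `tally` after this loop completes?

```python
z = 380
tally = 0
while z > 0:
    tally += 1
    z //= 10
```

Count digits by repeated division by 10
`tally` takes the values: 0 → 1 → 2 → 3

Answer: 3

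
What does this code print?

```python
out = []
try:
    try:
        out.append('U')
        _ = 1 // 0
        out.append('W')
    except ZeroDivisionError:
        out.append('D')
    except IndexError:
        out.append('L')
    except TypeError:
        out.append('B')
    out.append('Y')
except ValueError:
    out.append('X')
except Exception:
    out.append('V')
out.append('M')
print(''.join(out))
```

Execution trace: 'U' (inner try body) → 'D' (inner except ZeroDivisionError) → 'Y' (try body, no exception) → 'M' (after the try/except). Output: UDYM

Answer: UDYM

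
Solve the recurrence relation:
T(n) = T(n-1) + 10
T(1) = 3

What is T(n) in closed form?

Unrolling: T(n) = T(1) + 10·(n-1) = 3 + 10(n-1) = 10n - 7.

Answer: T(n) = 10n - 7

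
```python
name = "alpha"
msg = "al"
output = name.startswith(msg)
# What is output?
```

Trace:
`name = "alpha"` → name = 'alpha'
`msg = "al"` → msg = 'al'
`output = name.startswith(msg)` → output = True
So output = True

Answer: True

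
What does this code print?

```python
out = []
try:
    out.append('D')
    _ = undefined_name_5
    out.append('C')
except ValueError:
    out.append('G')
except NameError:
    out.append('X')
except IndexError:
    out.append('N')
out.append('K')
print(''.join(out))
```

Execution trace: 'D' (try body) → 'X' (except NameError) → 'K' (after the try/except). Output: DXK

Answer: DXK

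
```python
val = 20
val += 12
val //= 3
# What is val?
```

Trace:
`val = 20` → val = 20
`val += 12` → val = 32
`val //= 3` → val = 10
So val = 10

Answer: 10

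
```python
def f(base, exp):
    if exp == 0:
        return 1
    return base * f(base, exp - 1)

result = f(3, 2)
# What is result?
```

f(3, 2) = 3 * 3 = 9

Answer: 9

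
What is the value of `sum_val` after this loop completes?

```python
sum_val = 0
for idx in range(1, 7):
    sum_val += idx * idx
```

Sum of squares 1² to 6² = 91
`sum_val` takes the values: 0 → 1 → 5 → 14 → 30 → 55 → 91

Answer: 91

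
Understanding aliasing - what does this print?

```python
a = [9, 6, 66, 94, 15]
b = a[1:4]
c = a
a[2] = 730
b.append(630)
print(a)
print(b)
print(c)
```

Key concept: slice vs alias.
Step by step:
`a = [9, 6, 66, 94, 15]` → a = [9, 6, 66, 94, 15]
`b = a[1:4]` → b = [6, 66, 94]
`c = a` → c = [9, 6, 66, 94, 15] (same object as a)
`a[2] = 730` → a = [9, 6, 730, 94, 15] (same object as c); c = [9, 6, 730, 94, 15] (same object as a)
`b.append(630)` → b = [6, 66, 94, 630]
`print(a)` → prints [9, 6, 730, 94, 15]
`print(b)` → prints [6, 66, 94, 630]
`print(c)` → prints [9, 6, 730, 94, 15]

Answer:
[9, 6, 730, 94, 15]
[6, 66, 94, 630]
[9, 6, 730, 94, 15]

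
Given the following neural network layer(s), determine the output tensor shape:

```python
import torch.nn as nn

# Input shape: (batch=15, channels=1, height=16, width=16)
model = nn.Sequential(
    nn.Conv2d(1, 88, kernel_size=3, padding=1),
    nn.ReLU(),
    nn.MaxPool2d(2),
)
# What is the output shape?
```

Input: (15, 1, 16, 16) -> after Conv2d: (15, 88, 16, 16) -> after ReLU: (15, 88, 16, 16) -> Output: (15, 88, 8, 8)

Answer: (15, 88, 8, 8)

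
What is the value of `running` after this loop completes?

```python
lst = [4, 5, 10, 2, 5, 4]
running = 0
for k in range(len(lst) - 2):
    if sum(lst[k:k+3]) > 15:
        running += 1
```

Count windows with sum > 15
`running` takes the values: 0 → 1 → 2 → 3

Answer: 3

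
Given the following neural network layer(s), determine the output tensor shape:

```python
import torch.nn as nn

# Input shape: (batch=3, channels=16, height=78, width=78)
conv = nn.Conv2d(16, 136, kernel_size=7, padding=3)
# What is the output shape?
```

Input: (3, 16, 78, 78) -> Output: (3, 136, 78, 78)

Answer: (3, 136, 78, 78)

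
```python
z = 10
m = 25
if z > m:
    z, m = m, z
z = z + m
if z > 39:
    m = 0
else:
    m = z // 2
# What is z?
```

Trace:
`z = 10` → z = 10
`m = 25` → m = 25
`if z > m: ...` → z > m is False → no variable changes
`z = z + m` → z = 35
`if z > 39: ...` → z > 39 is False, take else branch → m = 17
So z = 35

Answer: 35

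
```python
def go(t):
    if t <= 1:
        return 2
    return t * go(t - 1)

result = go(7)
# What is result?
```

go(7) = 7 * 6 * 5 * 4 * 3 * 2 * 2 = 10080

Answer: 10080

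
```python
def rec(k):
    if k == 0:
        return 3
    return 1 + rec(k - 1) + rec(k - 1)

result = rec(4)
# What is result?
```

rec(k) = 1 + 2·rec(k-1), rec(0)=3. Closed form: (3+1)·2^4 - 1 = 63.

Answer: 63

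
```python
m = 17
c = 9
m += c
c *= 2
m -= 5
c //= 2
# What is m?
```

Trace:
`m = 17` → m = 17
`c = 9` → c = 9
`m += c` → m = 26
`c *= 2` → c = 18
`m -= 5` → m = 21
`c //= 2` → c = 9
So m = 21

Answer: 21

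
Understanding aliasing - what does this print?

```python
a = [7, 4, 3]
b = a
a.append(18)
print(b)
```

Key concept: basic list aliasing.
Step by step:
`a = [7, 4, 3]` → a = [7, 4, 3]
`b = a` → b = [7, 4, 3] (same object as a)
`a.append(18)` → a = [7, 4, 3, 18] (same object as b); b = [7, 4, 3, 18] (same object as a)
`print(b)` → prints [7, 4, 3, 18]

Answer: [7, 4, 3, 18]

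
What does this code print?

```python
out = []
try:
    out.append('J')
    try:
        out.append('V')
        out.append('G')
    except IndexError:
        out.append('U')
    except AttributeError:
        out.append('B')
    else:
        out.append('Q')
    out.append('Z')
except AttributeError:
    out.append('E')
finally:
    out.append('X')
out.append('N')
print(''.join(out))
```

Execution trace: 'J' (try body) → 'V' (inner try body) → 'G' (inner try body, no exception) → 'Q' (inner else) → 'Z' (try body, no exception) → 'X' (finally) → 'N' (after the try/except). Output: JVGQZXN

Answer: JVGQZXN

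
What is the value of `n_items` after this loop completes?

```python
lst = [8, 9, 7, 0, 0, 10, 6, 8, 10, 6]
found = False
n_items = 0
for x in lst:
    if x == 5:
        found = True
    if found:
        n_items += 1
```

Count elements after first 5 in [8, 9, 7, 0, 0, 10, 6, 8, 10, 6]
`n_items` takes the values: 0

Answer: 0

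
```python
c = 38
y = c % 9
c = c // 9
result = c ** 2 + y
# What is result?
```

Trace:
`c = 38` → c = 38
`y = c % 9` → y = 2
`c = c // 9` → c = 4
`result = c ** 2 + y` → result = 18
So result = 18

Answer: 18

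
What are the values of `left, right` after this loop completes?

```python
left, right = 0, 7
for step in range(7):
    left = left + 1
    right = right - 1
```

left goes 0→7, right goes 7→0
`left, right` takes the values: (0, 7) → (1, 7) → (1, 6) → (2, 6) → (2, 5) → (3, 5) → (3, 4) → (4, 4) → (4, 3) → (5, 3) → (5, 2) → (6, 2) → (6, 1) → (7, 1) → (7, 0)

Answer: 7, 0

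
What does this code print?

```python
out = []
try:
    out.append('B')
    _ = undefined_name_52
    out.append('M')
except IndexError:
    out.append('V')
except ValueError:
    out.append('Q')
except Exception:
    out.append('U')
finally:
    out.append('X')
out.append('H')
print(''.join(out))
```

Execution trace: 'B' (try body) → 'U' (except Exception) → 'X' (finally) → 'H' (after the try/except). Output: BUXH

Answer: BUXH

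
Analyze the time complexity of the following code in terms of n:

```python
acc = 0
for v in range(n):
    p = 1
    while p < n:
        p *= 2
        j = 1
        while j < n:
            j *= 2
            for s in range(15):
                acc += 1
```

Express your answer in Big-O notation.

Each loop level contributes: n × log n × log n × 1. Multiplying the contributions gives O(n log² n).

Answer: O(n log² n)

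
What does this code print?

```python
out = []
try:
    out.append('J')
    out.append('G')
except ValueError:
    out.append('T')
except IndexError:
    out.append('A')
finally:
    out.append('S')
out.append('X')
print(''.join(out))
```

Execution trace: 'J' (try body) → 'G' (try body, no exception) → 'S' (finally) → 'X' (after the try/except). Output: JGSX

Answer: JGSX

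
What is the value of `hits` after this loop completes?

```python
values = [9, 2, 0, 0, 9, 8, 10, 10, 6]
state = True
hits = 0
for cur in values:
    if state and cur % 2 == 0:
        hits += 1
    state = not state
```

Count even values at even positions
`hits` takes the values: 0 → 1 → 2 → 3

Answer: 3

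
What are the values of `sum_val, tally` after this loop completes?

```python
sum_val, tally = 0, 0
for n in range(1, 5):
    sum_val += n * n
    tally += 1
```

Sum of squares and count
`sum_val, tally` takes the values: (0, 0) → (1, 0) → (1, 1) → (5, 1) → (5, 2) → (14, 2) → (14, 3) → (30, 3) → (30, 4)

Answer: 30, 4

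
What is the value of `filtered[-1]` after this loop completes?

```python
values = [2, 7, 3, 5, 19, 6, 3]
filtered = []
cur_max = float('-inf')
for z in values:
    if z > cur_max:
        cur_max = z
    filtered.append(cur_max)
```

Running max ends at 19
`filtered` takes the values: [] → [2] → [2, 7] → [2, 7, 7] → [2, 7, 7, 7] → [2, 7, 7, 7, 19] → [2, 7, 7, 7, 19, 19] → [2, 7, 7, 7, 19, 19, 19]
So `filtered[-1]` = 19

Answer: 19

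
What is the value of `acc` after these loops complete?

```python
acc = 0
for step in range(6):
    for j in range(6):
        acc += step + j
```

Sum of all step+j for step,j in 6x6
`acc` takes the values: 0 → 1 → 3 → 6 → 10 → 15 → 16 → 18 → 21 → 25 → 30 → 36 → 38 → 41 → 45 → 50 → 56 → 63 → 66 → 70 → 75 → 81 → 88 → 96 → 100 → 105 → 111 → 118 → 126 → 135 → 140 → 146 → 153 → 161 → 170 → 180

Answer: 180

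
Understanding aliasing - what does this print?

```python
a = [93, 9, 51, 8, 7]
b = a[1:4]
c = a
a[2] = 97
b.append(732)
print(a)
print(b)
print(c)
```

Key concept: slice vs alias.
Step by step:
`a = [93, 9, 51, 8, 7]` → a = [93, 9, 51, 8, 7]
`b = a[1:4]` → b = [9, 51, 8]
`c = a` → c = [93, 9, 51, 8, 7] (same object as a)
`a[2] = 97` → a = [93, 9, 97, 8, 7] (same object as c); c = [93, 9, 97, 8, 7] (same object as a)
`b.append(732)` → b = [9, 51, 8, 732]
`print(a)` → prints [93, 9, 97, 8, 7]
`print(b)` → prints [9, 51, 8, 732]
`print(c)` → prints [93, 9, 97, 8, 7]

Answer:
[93, 9, 97, 8, 7]
[9, 51, 8, 732]
[93, 9, 97, 8, 7]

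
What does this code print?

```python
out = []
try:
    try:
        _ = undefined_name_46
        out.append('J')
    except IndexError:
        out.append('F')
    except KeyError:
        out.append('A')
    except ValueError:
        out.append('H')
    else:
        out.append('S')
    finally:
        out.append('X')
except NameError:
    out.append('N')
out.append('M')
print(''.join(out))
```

Execution trace: 'X' (inner finally) → 'N' (outer except NameError) → 'M' (after the try/except). Output: XNM

Answer: XNM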